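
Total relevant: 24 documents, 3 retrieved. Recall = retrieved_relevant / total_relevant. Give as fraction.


Recall = retrieved_relevant / total_relevant
= 3 / 24
= 3 / (3 + 21)
= 1/8

1/8


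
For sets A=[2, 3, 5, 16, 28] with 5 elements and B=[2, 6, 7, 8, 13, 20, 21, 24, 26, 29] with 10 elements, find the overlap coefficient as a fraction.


A intersect B = [2]
|A intersect B| = 1
min(|A|, |B|) = min(5, 10) = 5
Overlap = 1 / 5 = 1/5

1/5


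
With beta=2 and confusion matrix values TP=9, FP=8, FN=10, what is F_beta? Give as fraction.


P = TP/(TP+FP) = 9/17 = 9/17
R = TP/(TP+FN) = 9/19 = 9/19
beta^2 = 2^2 = 4
(1 + beta^2) = 5
Numerator = (1+beta^2)*P*R = 405/323
Denominator = beta^2*P + R = 36/17 + 9/19 = 837/323
F_beta = 15/31

15/31


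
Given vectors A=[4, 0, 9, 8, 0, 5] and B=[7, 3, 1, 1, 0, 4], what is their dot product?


Dot product = sum of element-wise products
A[0]*B[0] = 4*7 = 28
A[1]*B[1] = 0*3 = 0
A[2]*B[2] = 9*1 = 9
A[3]*B[3] = 8*1 = 8
A[4]*B[4] = 0*0 = 0
A[5]*B[5] = 5*4 = 20
Sum = 28 + 0 + 9 + 8 + 0 + 20 = 65

65


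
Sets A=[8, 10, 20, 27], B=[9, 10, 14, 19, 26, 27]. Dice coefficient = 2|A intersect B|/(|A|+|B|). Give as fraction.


A intersect B = [10, 27]
|A intersect B| = 2
|A| = 4, |B| = 6
Dice = 2*2 / (4+6)
= 4 / 10 = 2/5

2/5


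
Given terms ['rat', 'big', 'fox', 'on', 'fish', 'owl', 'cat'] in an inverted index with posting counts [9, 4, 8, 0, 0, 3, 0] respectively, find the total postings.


Summing posting list sizes:
'rat': 9 postings
'big': 4 postings
'fox': 8 postings
'on': 0 postings
'fish': 0 postings
'owl': 3 postings
'cat': 0 postings
Total = 9 + 4 + 8 + 0 + 0 + 3 + 0 = 24

24


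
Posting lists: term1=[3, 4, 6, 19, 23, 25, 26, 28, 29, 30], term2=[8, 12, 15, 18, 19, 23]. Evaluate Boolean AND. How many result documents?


Boolean AND: find intersection of posting lists
term1 docs: [3, 4, 6, 19, 23, 25, 26, 28, 29, 30]
term2 docs: [8, 12, 15, 18, 19, 23]
Intersection: [19, 23]
|intersection| = 2

2


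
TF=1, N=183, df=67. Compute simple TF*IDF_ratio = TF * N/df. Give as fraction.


TF * (N/df)
= 1 * (183/67)
= 1 * 183/67
= 183/67

183/67


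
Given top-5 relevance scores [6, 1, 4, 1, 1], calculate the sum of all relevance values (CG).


Cumulative Gain = sum of relevance scores
Position 1: rel=6, running sum=6
Position 2: rel=1, running sum=7
Position 3: rel=4, running sum=11
Position 4: rel=1, running sum=12
Position 5: rel=1, running sum=13
CG = 13

13


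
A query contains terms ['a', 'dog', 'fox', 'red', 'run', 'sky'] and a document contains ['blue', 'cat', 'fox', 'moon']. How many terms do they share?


Query terms: ['a', 'dog', 'fox', 'red', 'run', 'sky']
Document terms: ['blue', 'cat', 'fox', 'moon']
Common terms: ['fox']
Overlap count = 1

1


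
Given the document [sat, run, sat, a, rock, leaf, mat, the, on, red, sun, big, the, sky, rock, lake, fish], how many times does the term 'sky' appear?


Document has 17 words
Scanning for 'sky':
Found at positions: [13]
Count = 1

1


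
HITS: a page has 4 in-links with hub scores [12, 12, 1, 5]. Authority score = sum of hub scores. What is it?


Authority = sum of hub scores of in-linkers
In-link 1: hub score = 12
In-link 2: hub score = 12
In-link 3: hub score = 1
In-link 4: hub score = 5
Authority = 12 + 12 + 1 + 5 = 30

30


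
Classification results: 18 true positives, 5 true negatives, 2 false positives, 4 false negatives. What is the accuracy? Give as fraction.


Accuracy = (TP + TN) / (TP + TN + FP + FN)
TP + TN = 18 + 5 = 23
Total = 18 + 5 + 2 + 4 = 29
Accuracy = 23 / 29 = 23/29

23/29


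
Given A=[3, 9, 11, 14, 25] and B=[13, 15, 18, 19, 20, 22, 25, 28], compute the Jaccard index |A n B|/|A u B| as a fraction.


A intersect B = [25]
|A intersect B| = 1
A union B = [3, 9, 11, 13, 14, 15, 18, 19, 20, 22, 25, 28]
|A union B| = 12
Jaccard = 1/12 = 1/12

1/12


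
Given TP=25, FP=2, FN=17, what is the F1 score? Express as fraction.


F1 = 2 * P * R / (P + R)
P = TP/(TP+FP) = 25/27 = 25/27
R = TP/(TP+FN) = 25/42 = 25/42
2 * P * R = 2 * 25/27 * 25/42 = 625/567
P + R = 25/27 + 25/42 = 575/378
F1 = 625/567 / 575/378 = 50/69

50/69


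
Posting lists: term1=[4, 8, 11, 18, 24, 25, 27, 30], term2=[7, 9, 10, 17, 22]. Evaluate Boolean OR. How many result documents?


Boolean OR: find union of posting lists
term1 docs: [4, 8, 11, 18, 24, 25, 27, 30]
term2 docs: [7, 9, 10, 17, 22]
Union: [4, 7, 8, 9, 10, 11, 17, 18, 22, 24, 25, 27, 30]
|union| = 13

13


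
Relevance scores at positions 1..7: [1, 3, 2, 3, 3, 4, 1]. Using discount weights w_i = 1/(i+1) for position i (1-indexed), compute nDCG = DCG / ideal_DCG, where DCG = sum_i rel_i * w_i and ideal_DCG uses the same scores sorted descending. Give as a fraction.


Position discount weights w_i = 1/(i+1) for i=1..7:
Weights = [1/2, 1/3, 1/4, 1/5, 1/6, 1/7, 1/8]
Actual relevance: [1, 3, 2, 3, 3, 4, 1]
DCG = 1/2 + 3/3 + 2/4 + 3/5 + 3/6 + 4/7 + 1/8 = 1063/280
Ideal relevance (sorted desc): [4, 3, 3, 3, 2, 1, 1]
Ideal DCG = 4/2 + 3/3 + 3/4 + 3/5 + 2/6 + 1/7 + 1/8 = 4159/840
nDCG = DCG / ideal_DCG = 1063/280 / 4159/840 = 3189/4159

3189/4159


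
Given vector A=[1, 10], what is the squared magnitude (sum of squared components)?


|A|^2 = sum of squared components
A[0]^2 = 1^2 = 1
A[1]^2 = 10^2 = 100
Sum = 1 + 100 = 101

101


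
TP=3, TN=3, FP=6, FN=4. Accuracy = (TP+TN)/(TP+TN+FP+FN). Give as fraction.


Accuracy = (TP + TN) / (TP + TN + FP + FN)
TP + TN = 3 + 3 = 6
Total = 3 + 3 + 6 + 4 = 16
Accuracy = 6 / 16 = 3/8

3/8


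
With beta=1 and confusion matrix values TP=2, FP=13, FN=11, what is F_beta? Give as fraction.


P = TP/(TP+FP) = 2/15 = 2/15
R = TP/(TP+FN) = 2/13 = 2/13
beta^2 = 1^2 = 1
(1 + beta^2) = 2
Numerator = (1+beta^2)*P*R = 8/195
Denominator = beta^2*P + R = 2/15 + 2/13 = 56/195
F_beta = 1/7

1/7


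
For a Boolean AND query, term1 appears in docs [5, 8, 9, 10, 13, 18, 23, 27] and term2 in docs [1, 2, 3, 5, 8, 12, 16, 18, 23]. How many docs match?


Boolean AND: find intersection of posting lists
term1 docs: [5, 8, 9, 10, 13, 18, 23, 27]
term2 docs: [1, 2, 3, 5, 8, 12, 16, 18, 23]
Intersection: [5, 8, 18, 23]
|intersection| = 4

4


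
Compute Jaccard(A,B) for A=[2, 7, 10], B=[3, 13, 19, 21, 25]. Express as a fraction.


A intersect B = []
|A intersect B| = 0
A union B = [2, 3, 7, 10, 13, 19, 21, 25]
|A union B| = 8
Jaccard = 0/8 = 0

0


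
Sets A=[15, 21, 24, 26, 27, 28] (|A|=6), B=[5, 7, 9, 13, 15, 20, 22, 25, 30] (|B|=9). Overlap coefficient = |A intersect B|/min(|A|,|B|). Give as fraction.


A intersect B = [15]
|A intersect B| = 1
min(|A|, |B|) = min(6, 9) = 6
Overlap = 1 / 6 = 1/6

1/6


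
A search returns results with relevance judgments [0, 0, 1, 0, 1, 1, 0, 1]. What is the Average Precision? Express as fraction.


Computing P@k for each relevant position:
Position 1: not relevant
Position 2: not relevant
Position 3: relevant, P@3 = 1/3 = 1/3
Position 4: not relevant
Position 5: relevant, P@5 = 2/5 = 2/5
Position 6: relevant, P@6 = 3/6 = 1/2
Position 7: not relevant
Position 8: relevant, P@8 = 4/8 = 1/2
Sum of P@k = 1/3 + 2/5 + 1/2 + 1/2 = 26/15
AP = 26/15 / 4 = 13/30

13/30


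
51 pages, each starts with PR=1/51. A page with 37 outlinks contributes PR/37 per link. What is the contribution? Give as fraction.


Initial PR = 1/51 = 1/51
Outlinks = 37
Contribution per link = PR / outlinks
= 1/51 / 37
= 1/1887

1/1887


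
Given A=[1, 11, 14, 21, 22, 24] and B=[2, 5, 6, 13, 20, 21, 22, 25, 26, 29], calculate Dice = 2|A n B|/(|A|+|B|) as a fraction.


A intersect B = [21, 22]
|A intersect B| = 2
|A| = 6, |B| = 10
Dice = 2*2 / (6+10)
= 4 / 16 = 1/4

1/4


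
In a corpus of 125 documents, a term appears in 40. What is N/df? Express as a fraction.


IDF ratio = N / df
= 125 / 40
= 25/8

25/8


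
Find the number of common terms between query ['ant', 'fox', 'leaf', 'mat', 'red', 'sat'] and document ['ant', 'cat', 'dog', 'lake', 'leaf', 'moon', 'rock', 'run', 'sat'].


Query terms: ['ant', 'fox', 'leaf', 'mat', 'red', 'sat']
Document terms: ['ant', 'cat', 'dog', 'lake', 'leaf', 'moon', 'rock', 'run', 'sat']
Common terms: ['ant', 'leaf', 'sat']
Overlap count = 3

3


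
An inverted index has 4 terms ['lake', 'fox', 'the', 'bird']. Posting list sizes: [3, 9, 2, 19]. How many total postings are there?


Summing posting list sizes:
'lake': 3 postings
'fox': 9 postings
'the': 2 postings
'bird': 19 postings
Total = 3 + 9 + 2 + 19 = 33

33


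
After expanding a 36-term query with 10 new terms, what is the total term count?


Original terms: 36
Expansion terms: 10
Total = 36 + 10 = 46

46


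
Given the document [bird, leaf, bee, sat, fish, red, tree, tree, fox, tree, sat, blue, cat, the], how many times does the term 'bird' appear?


Document has 14 words
Scanning for 'bird':
Found at positions: [0]
Count = 1

1


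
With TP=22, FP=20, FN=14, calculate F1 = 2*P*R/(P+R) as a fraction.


F1 = 2 * P * R / (P + R)
P = TP/(TP+FP) = 22/42 = 11/21
R = TP/(TP+FN) = 22/36 = 11/18
2 * P * R = 2 * 11/21 * 11/18 = 121/189
P + R = 11/21 + 11/18 = 143/126
F1 = 121/189 / 143/126 = 22/39

22/39


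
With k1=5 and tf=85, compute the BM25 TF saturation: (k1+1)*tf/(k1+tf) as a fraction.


BM25 TF component = (k1+1)*tf / (k1+tf)
k1 = 5, tf = 85
Numerator = (5+1)*85 = 510
Denominator = 5 + 85 = 90
= 510/90 = 17/3

17/3


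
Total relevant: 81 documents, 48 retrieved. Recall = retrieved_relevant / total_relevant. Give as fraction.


Recall = retrieved_relevant / total_relevant
= 48 / 81
= 48 / (48 + 33)
= 16/27

16/27


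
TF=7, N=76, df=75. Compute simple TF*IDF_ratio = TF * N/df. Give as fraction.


TF * (N/df)
= 7 * (76/75)
= 7 * 76/75
= 532/75

532/75


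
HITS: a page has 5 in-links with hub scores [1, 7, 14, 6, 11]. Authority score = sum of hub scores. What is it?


Authority = sum of hub scores of in-linkers
In-link 1: hub score = 1
In-link 2: hub score = 7
In-link 3: hub score = 14
In-link 4: hub score = 6
In-link 5: hub score = 11
Authority = 1 + 7 + 14 + 6 + 11 = 39

39


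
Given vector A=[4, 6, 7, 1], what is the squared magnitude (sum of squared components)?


|A|^2 = sum of squared components
A[0]^2 = 4^2 = 16
A[1]^2 = 6^2 = 36
A[2]^2 = 7^2 = 49
A[3]^2 = 1^2 = 1
Sum = 16 + 36 + 49 + 1 = 102

102


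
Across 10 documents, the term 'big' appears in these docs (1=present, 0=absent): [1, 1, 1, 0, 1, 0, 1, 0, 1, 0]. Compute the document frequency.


Checking each document for 'big':
Doc 1: present
Doc 2: present
Doc 3: present
Doc 4: absent
Doc 5: present
Doc 6: absent
Doc 7: present
Doc 8: absent
Doc 9: present
Doc 10: absent
df = sum of presences = 1 + 1 + 1 + 0 + 1 + 0 + 1 + 0 + 1 + 0 = 6

6


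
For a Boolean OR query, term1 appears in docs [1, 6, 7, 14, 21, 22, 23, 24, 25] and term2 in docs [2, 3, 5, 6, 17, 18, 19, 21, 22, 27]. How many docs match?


Boolean OR: find union of posting lists
term1 docs: [1, 6, 7, 14, 21, 22, 23, 24, 25]
term2 docs: [2, 3, 5, 6, 17, 18, 19, 21, 22, 27]
Union: [1, 2, 3, 5, 6, 7, 14, 17, 18, 19, 21, 22, 23, 24, 25, 27]
|union| = 16

16


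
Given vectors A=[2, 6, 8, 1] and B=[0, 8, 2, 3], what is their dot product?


Dot product = sum of element-wise products
A[0]*B[0] = 2*0 = 0
A[1]*B[1] = 6*8 = 48
A[2]*B[2] = 8*2 = 16
A[3]*B[3] = 1*3 = 3
Sum = 0 + 48 + 16 + 3 = 67

67


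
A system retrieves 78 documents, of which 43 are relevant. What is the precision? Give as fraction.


Precision = relevant_retrieved / total_retrieved
= 43 / 78
= 43 / (43 + 35)
= 43/78

43/78


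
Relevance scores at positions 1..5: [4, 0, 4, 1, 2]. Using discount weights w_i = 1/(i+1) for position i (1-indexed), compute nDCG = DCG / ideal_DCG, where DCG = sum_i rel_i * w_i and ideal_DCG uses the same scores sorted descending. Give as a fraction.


Position discount weights w_i = 1/(i+1) for i=1..5:
Weights = [1/2, 1/3, 1/4, 1/5, 1/6]
Actual relevance: [4, 0, 4, 1, 2]
DCG = 4/2 + 0/3 + 4/4 + 1/5 + 2/6 = 53/15
Ideal relevance (sorted desc): [4, 4, 2, 1, 0]
Ideal DCG = 4/2 + 4/3 + 2/4 + 1/5 + 0/6 = 121/30
nDCG = DCG / ideal_DCG = 53/15 / 121/30 = 106/121

106/121


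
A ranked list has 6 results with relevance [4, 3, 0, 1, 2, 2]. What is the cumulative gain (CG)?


Cumulative Gain = sum of relevance scores
Position 1: rel=4, running sum=4
Position 2: rel=3, running sum=7
Position 3: rel=0, running sum=7
Position 4: rel=1, running sum=8
Position 5: rel=2, running sum=10
Position 6: rel=2, running sum=12
CG = 12

12


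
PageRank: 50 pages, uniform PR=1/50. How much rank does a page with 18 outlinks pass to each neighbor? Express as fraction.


Initial PR = 1/50 = 1/50
Outlinks = 18
Contribution per link = PR / outlinks
= 1/50 / 18
= 1/900

1/900


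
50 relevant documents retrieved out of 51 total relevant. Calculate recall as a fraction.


Recall = retrieved_relevant / total_relevant
= 50 / 51
= 50 / (50 + 1)
= 50/51

50/51


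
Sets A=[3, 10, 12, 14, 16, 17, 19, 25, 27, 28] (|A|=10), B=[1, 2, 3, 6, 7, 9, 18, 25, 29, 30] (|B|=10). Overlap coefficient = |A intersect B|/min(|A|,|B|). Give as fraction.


A intersect B = [3, 25]
|A intersect B| = 2
min(|A|, |B|) = min(10, 10) = 10
Overlap = 2 / 10 = 1/5

1/5


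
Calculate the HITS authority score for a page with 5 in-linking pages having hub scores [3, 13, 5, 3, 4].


Authority = sum of hub scores of in-linkers
In-link 1: hub score = 3
In-link 2: hub score = 13
In-link 3: hub score = 5
In-link 4: hub score = 3
In-link 5: hub score = 4
Authority = 3 + 13 + 5 + 3 + 4 = 28

28


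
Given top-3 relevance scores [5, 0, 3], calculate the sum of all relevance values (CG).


Cumulative Gain = sum of relevance scores
Position 1: rel=5, running sum=5
Position 2: rel=0, running sum=5
Position 3: rel=3, running sum=8
CG = 8

8


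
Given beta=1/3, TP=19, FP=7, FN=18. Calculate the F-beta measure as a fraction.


P = TP/(TP+FP) = 19/26 = 19/26
R = TP/(TP+FN) = 19/37 = 19/37
beta^2 = 1/3^2 = 1/9
(1 + beta^2) = 10/9
Numerator = (1+beta^2)*P*R = 1805/4329
Denominator = beta^2*P + R = 19/234 + 19/37 = 5149/8658
F_beta = 190/271

190/271


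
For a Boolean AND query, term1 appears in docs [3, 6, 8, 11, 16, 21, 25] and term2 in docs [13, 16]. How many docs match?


Boolean AND: find intersection of posting lists
term1 docs: [3, 6, 8, 11, 16, 21, 25]
term2 docs: [13, 16]
Intersection: [16]
|intersection| = 1

1


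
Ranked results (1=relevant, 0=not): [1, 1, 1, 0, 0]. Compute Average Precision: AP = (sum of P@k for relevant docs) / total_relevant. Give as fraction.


Computing P@k for each relevant position:
Position 1: relevant, P@1 = 1/1 = 1
Position 2: relevant, P@2 = 2/2 = 1
Position 3: relevant, P@3 = 3/3 = 1
Position 4: not relevant
Position 5: not relevant
Sum of P@k = 1 + 1 + 1 = 3
AP = 3 / 3 = 1

1


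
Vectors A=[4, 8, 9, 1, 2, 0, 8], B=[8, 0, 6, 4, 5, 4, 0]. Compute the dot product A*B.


Dot product = sum of element-wise products
A[0]*B[0] = 4*8 = 32
A[1]*B[1] = 8*0 = 0
A[2]*B[2] = 9*6 = 54
A[3]*B[3] = 1*4 = 4
A[4]*B[4] = 2*5 = 10
A[5]*B[5] = 0*4 = 0
A[6]*B[6] = 8*0 = 0
Sum = 32 + 0 + 54 + 4 + 10 + 0 + 0 = 100

100


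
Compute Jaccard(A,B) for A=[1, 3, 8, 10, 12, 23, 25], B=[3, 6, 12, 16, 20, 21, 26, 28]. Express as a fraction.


A intersect B = [3, 12]
|A intersect B| = 2
A union B = [1, 3, 6, 8, 10, 12, 16, 20, 21, 23, 25, 26, 28]
|A union B| = 13
Jaccard = 2/13 = 2/13

2/13


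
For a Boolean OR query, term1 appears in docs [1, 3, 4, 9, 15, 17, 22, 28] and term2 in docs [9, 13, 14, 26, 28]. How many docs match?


Boolean OR: find union of posting lists
term1 docs: [1, 3, 4, 9, 15, 17, 22, 28]
term2 docs: [9, 13, 14, 26, 28]
Union: [1, 3, 4, 9, 13, 14, 15, 17, 22, 26, 28]
|union| = 11

11


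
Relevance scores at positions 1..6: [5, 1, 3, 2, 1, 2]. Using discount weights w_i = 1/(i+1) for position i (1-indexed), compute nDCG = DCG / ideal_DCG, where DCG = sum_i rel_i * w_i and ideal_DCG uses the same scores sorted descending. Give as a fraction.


Position discount weights w_i = 1/(i+1) for i=1..6:
Weights = [1/2, 1/3, 1/4, 1/5, 1/6, 1/7]
Actual relevance: [5, 1, 3, 2, 1, 2]
DCG = 5/2 + 1/3 + 3/4 + 2/5 + 1/6 + 2/7 = 621/140
Ideal relevance (sorted desc): [5, 3, 2, 2, 1, 1]
Ideal DCG = 5/2 + 3/3 + 2/4 + 2/5 + 1/6 + 1/7 = 989/210
nDCG = DCG / ideal_DCG = 621/140 / 989/210 = 81/86

81/86


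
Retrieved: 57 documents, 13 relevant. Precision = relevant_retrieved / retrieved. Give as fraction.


Precision = relevant_retrieved / total_retrieved
= 13 / 57
= 13 / (13 + 44)
= 13/57

13/57


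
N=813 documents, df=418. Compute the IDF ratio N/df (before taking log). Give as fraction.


IDF ratio = N / df
= 813 / 418
= 813/418

813/418


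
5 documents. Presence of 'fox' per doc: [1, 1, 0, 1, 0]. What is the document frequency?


Checking each document for 'fox':
Doc 1: present
Doc 2: present
Doc 3: absent
Doc 4: present
Doc 5: absent
df = sum of presences = 1 + 1 + 0 + 1 + 0 = 3

3


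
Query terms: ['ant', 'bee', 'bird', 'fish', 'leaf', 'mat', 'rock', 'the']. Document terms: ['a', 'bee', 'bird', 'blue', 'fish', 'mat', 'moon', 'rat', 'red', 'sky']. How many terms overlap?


Query terms: ['ant', 'bee', 'bird', 'fish', 'leaf', 'mat', 'rock', 'the']
Document terms: ['a', 'bee', 'bird', 'blue', 'fish', 'mat', 'moon', 'rat', 'red', 'sky']
Common terms: ['bee', 'bird', 'fish', 'mat']
Overlap count = 4

4


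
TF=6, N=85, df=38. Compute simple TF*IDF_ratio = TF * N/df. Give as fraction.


TF * (N/df)
= 6 * (85/38)
= 6 * 85/38
= 255/19

255/19


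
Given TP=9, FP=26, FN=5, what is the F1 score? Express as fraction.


F1 = 2 * P * R / (P + R)
P = TP/(TP+FP) = 9/35 = 9/35
R = TP/(TP+FN) = 9/14 = 9/14
2 * P * R = 2 * 9/35 * 9/14 = 81/245
P + R = 9/35 + 9/14 = 9/10
F1 = 81/245 / 9/10 = 18/49

18/49


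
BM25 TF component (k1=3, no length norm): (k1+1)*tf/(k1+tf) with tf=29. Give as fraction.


BM25 TF component = (k1+1)*tf / (k1+tf)
k1 = 3, tf = 29
Numerator = (3+1)*29 = 116
Denominator = 3 + 29 = 32
= 116/32 = 29/8

29/8


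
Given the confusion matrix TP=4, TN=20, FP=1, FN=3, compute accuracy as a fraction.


Accuracy = (TP + TN) / (TP + TN + FP + FN)
TP + TN = 4 + 20 = 24
Total = 4 + 20 + 1 + 3 = 28
Accuracy = 24 / 28 = 6/7

6/7


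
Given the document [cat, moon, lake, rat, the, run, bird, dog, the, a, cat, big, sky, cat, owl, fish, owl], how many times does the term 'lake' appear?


Document has 17 words
Scanning for 'lake':
Found at positions: [2]
Count = 1

1


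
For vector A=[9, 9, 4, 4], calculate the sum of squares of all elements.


|A|^2 = sum of squared components
A[0]^2 = 9^2 = 81
A[1]^2 = 9^2 = 81
A[2]^2 = 4^2 = 16
A[3]^2 = 4^2 = 16
Sum = 81 + 81 + 16 + 16 = 194

194


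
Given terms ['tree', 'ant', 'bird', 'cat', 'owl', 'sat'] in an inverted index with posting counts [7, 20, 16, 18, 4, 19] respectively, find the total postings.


Summing posting list sizes:
'tree': 7 postings
'ant': 20 postings
'bird': 16 postings
'cat': 18 postings
'owl': 4 postings
'sat': 19 postings
Total = 7 + 20 + 16 + 18 + 4 + 19 = 84

84


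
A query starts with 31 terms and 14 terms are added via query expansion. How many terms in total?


Original terms: 31
Expansion terms: 14
Total = 31 + 14 = 45

45


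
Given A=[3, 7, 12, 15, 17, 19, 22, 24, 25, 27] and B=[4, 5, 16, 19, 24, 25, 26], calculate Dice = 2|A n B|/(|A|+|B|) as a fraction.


A intersect B = [19, 24, 25]
|A intersect B| = 3
|A| = 10, |B| = 7
Dice = 2*3 / (10+7)
= 6 / 17 = 6/17

6/17


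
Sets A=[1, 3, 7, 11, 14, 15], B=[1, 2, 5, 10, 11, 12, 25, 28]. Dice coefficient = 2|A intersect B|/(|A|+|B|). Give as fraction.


A intersect B = [1, 11]
|A intersect B| = 2
|A| = 6, |B| = 8
Dice = 2*2 / (6+8)
= 4 / 14 = 2/7

2/7


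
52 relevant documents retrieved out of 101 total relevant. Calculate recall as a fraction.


Recall = retrieved_relevant / total_relevant
= 52 / 101
= 52 / (52 + 49)
= 52/101

52/101


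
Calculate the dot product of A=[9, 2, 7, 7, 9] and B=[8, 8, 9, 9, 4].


Dot product = sum of element-wise products
A[0]*B[0] = 9*8 = 72
A[1]*B[1] = 2*8 = 16
A[2]*B[2] = 7*9 = 63
A[3]*B[3] = 7*9 = 63
A[4]*B[4] = 9*4 = 36
Sum = 72 + 16 + 63 + 63 + 36 = 250

250


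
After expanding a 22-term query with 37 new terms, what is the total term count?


Original terms: 22
Expansion terms: 37
Total = 22 + 37 = 59

59


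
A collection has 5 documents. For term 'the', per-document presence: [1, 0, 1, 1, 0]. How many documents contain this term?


Checking each document for 'the':
Doc 1: present
Doc 2: absent
Doc 3: present
Doc 4: present
Doc 5: absent
df = sum of presences = 1 + 0 + 1 + 1 + 0 = 3

3


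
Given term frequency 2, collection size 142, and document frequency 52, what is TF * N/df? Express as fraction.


TF * (N/df)
= 2 * (142/52)
= 2 * 71/26
= 71/13

71/13


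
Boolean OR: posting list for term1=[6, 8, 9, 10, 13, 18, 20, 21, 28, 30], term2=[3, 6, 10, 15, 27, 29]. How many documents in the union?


Boolean OR: find union of posting lists
term1 docs: [6, 8, 9, 10, 13, 18, 20, 21, 28, 30]
term2 docs: [3, 6, 10, 15, 27, 29]
Union: [3, 6, 8, 9, 10, 13, 15, 18, 20, 21, 27, 28, 29, 30]
|union| = 14

14


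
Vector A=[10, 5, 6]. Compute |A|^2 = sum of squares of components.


|A|^2 = sum of squared components
A[0]^2 = 10^2 = 100
A[1]^2 = 5^2 = 25
A[2]^2 = 6^2 = 36
Sum = 100 + 25 + 36 = 161

161


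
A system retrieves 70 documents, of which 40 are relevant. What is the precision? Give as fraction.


Precision = relevant_retrieved / total_retrieved
= 40 / 70
= 40 / (40 + 30)
= 4/7

4/7


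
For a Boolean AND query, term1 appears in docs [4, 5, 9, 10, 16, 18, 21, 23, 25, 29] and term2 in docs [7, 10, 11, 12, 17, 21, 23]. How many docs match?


Boolean AND: find intersection of posting lists
term1 docs: [4, 5, 9, 10, 16, 18, 21, 23, 25, 29]
term2 docs: [7, 10, 11, 12, 17, 21, 23]
Intersection: [10, 21, 23]
|intersection| = 3

3


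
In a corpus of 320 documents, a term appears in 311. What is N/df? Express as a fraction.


IDF ratio = N / df
= 320 / 311
= 320/311

320/311


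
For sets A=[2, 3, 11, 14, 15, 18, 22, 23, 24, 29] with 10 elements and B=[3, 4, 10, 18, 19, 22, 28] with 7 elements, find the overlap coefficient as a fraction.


A intersect B = [3, 18, 22]
|A intersect B| = 3
min(|A|, |B|) = min(10, 7) = 7
Overlap = 3 / 7 = 3/7

3/7


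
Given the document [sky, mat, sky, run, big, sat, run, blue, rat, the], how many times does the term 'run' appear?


Document has 10 words
Scanning for 'run':
Found at positions: [3, 6]
Count = 2

2


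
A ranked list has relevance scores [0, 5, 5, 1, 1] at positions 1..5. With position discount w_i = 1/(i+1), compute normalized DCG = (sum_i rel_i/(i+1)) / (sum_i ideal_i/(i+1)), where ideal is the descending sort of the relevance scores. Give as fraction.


Position discount weights w_i = 1/(i+1) for i=1..5:
Weights = [1/2, 1/3, 1/4, 1/5, 1/6]
Actual relevance: [0, 5, 5, 1, 1]
DCG = 0/2 + 5/3 + 5/4 + 1/5 + 1/6 = 197/60
Ideal relevance (sorted desc): [5, 5, 1, 1, 0]
Ideal DCG = 5/2 + 5/3 + 1/4 + 1/5 + 0/6 = 277/60
nDCG = DCG / ideal_DCG = 197/60 / 277/60 = 197/277

197/277


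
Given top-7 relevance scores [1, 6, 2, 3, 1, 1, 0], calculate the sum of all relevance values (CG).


Cumulative Gain = sum of relevance scores
Position 1: rel=1, running sum=1
Position 2: rel=6, running sum=7
Position 3: rel=2, running sum=9
Position 4: rel=3, running sum=12
Position 5: rel=1, running sum=13
Position 6: rel=1, running sum=14
Position 7: rel=0, running sum=14
CG = 14

14


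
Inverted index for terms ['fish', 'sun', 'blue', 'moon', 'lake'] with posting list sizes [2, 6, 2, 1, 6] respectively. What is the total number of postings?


Summing posting list sizes:
'fish': 2 postings
'sun': 6 postings
'blue': 2 postings
'moon': 1 postings
'lake': 6 postings
Total = 2 + 6 + 2 + 1 + 6 = 17

17


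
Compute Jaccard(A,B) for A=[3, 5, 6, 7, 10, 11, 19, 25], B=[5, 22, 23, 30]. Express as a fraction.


A intersect B = [5]
|A intersect B| = 1
A union B = [3, 5, 6, 7, 10, 11, 19, 22, 23, 25, 30]
|A union B| = 11
Jaccard = 1/11 = 1/11

1/11


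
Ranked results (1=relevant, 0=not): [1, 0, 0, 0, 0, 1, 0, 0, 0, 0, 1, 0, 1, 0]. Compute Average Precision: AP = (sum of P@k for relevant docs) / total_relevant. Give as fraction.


Computing P@k for each relevant position:
Position 1: relevant, P@1 = 1/1 = 1
Position 2: not relevant
Position 3: not relevant
Position 4: not relevant
Position 5: not relevant
Position 6: relevant, P@6 = 2/6 = 1/3
Position 7: not relevant
Position 8: not relevant
Position 9: not relevant
Position 10: not relevant
Position 11: relevant, P@11 = 3/11 = 3/11
Position 12: not relevant
Position 13: relevant, P@13 = 4/13 = 4/13
Position 14: not relevant
Sum of P@k = 1 + 1/3 + 3/11 + 4/13 = 821/429
AP = 821/429 / 4 = 821/1716

821/1716


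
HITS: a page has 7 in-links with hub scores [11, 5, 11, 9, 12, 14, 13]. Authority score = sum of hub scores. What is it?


Authority = sum of hub scores of in-linkers
In-link 1: hub score = 11
In-link 2: hub score = 5
In-link 3: hub score = 11
In-link 4: hub score = 9
In-link 5: hub score = 12
In-link 6: hub score = 14
In-link 7: hub score = 13
Authority = 11 + 5 + 11 + 9 + 12 + 14 + 13 = 75

75


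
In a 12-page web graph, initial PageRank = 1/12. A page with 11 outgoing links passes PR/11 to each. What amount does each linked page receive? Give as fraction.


Initial PR = 1/12 = 1/12
Outlinks = 11
Contribution per link = PR / outlinks
= 1/12 / 11
= 1/132

1/132


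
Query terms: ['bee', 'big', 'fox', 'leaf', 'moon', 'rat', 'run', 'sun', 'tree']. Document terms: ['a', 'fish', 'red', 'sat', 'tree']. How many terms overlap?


Query terms: ['bee', 'big', 'fox', 'leaf', 'moon', 'rat', 'run', 'sun', 'tree']
Document terms: ['a', 'fish', 'red', 'sat', 'tree']
Common terms: ['tree']
Overlap count = 1

1


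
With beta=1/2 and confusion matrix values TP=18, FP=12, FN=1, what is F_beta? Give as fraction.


P = TP/(TP+FP) = 18/30 = 3/5
R = TP/(TP+FN) = 18/19 = 18/19
beta^2 = 1/2^2 = 1/4
(1 + beta^2) = 5/4
Numerator = (1+beta^2)*P*R = 27/38
Denominator = beta^2*P + R = 3/20 + 18/19 = 417/380
F_beta = 90/139

90/139


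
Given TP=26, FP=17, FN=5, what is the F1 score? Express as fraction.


F1 = 2 * P * R / (P + R)
P = TP/(TP+FP) = 26/43 = 26/43
R = TP/(TP+FN) = 26/31 = 26/31
2 * P * R = 2 * 26/43 * 26/31 = 1352/1333
P + R = 26/43 + 26/31 = 1924/1333
F1 = 1352/1333 / 1924/1333 = 26/37

26/37


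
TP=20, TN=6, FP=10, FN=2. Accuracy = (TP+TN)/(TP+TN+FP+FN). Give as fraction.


Accuracy = (TP + TN) / (TP + TN + FP + FN)
TP + TN = 20 + 6 = 26
Total = 20 + 6 + 10 + 2 = 38
Accuracy = 26 / 38 = 13/19

13/19


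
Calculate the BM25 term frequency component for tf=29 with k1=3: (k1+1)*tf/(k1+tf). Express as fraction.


BM25 TF component = (k1+1)*tf / (k1+tf)
k1 = 3, tf = 29
Numerator = (3+1)*29 = 116
Denominator = 3 + 29 = 32
= 116/32 = 29/8

29/8


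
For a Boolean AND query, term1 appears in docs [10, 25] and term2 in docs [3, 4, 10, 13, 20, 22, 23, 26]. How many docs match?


Boolean AND: find intersection of posting lists
term1 docs: [10, 25]
term2 docs: [3, 4, 10, 13, 20, 22, 23, 26]
Intersection: [10]
|intersection| = 1

1


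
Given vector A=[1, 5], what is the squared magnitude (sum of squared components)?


|A|^2 = sum of squared components
A[0]^2 = 1^2 = 1
A[1]^2 = 5^2 = 25
Sum = 1 + 25 = 26

26


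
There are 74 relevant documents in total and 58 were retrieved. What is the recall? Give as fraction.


Recall = retrieved_relevant / total_relevant
= 58 / 74
= 58 / (58 + 16)
= 29/37

29/37


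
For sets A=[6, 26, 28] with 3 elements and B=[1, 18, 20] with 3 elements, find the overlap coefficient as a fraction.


A intersect B = []
|A intersect B| = 0
min(|A|, |B|) = min(3, 3) = 3
Overlap = 0 / 3 = 0

0


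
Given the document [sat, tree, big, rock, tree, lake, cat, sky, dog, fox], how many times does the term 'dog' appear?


Document has 10 words
Scanning for 'dog':
Found at positions: [8]
Count = 1

1


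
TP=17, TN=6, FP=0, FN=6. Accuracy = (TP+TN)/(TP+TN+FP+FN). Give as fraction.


Accuracy = (TP + TN) / (TP + TN + FP + FN)
TP + TN = 17 + 6 = 23
Total = 17 + 6 + 0 + 6 = 29
Accuracy = 23 / 29 = 23/29

23/29


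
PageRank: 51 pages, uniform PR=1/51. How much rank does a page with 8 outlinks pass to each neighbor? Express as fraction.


Initial PR = 1/51 = 1/51
Outlinks = 8
Contribution per link = PR / outlinks
= 1/51 / 8
= 1/408

1/408


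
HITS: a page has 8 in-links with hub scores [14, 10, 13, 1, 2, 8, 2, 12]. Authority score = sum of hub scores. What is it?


Authority = sum of hub scores of in-linkers
In-link 1: hub score = 14
In-link 2: hub score = 10
In-link 3: hub score = 13
In-link 4: hub score = 1
In-link 5: hub score = 2
In-link 6: hub score = 8
In-link 7: hub score = 2
In-link 8: hub score = 12
Authority = 14 + 10 + 13 + 1 + 2 + 8 + 2 + 12 = 62

62


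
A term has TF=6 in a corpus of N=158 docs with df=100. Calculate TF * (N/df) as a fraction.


TF * (N/df)
= 6 * (158/100)
= 6 * 79/50
= 237/25

237/25


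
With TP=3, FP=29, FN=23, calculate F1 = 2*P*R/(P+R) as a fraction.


F1 = 2 * P * R / (P + R)
P = TP/(TP+FP) = 3/32 = 3/32
R = TP/(TP+FN) = 3/26 = 3/26
2 * P * R = 2 * 3/32 * 3/26 = 9/416
P + R = 3/32 + 3/26 = 87/416
F1 = 9/416 / 87/416 = 3/29

3/29


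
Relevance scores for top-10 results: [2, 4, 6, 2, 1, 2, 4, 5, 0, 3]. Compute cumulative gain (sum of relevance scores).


Cumulative Gain = sum of relevance scores
Position 1: rel=2, running sum=2
Position 2: rel=4, running sum=6
Position 3: rel=6, running sum=12
Position 4: rel=2, running sum=14
Position 5: rel=1, running sum=15
Position 6: rel=2, running sum=17
Position 7: rel=4, running sum=21
Position 8: rel=5, running sum=26
Position 9: rel=0, running sum=26
Position 10: rel=3, running sum=29
CG = 29

29


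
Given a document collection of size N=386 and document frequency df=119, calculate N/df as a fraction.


IDF ratio = N / df
= 386 / 119
= 386/119

386/119


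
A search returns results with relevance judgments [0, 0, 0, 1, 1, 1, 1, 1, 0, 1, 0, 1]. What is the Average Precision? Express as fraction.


Computing P@k for each relevant position:
Position 1: not relevant
Position 2: not relevant
Position 3: not relevant
Position 4: relevant, P@4 = 1/4 = 1/4
Position 5: relevant, P@5 = 2/5 = 2/5
Position 6: relevant, P@6 = 3/6 = 1/2
Position 7: relevant, P@7 = 4/7 = 4/7
Position 8: relevant, P@8 = 5/8 = 5/8
Position 9: not relevant
Position 10: relevant, P@10 = 6/10 = 3/5
Position 11: not relevant
Position 12: relevant, P@12 = 7/12 = 7/12
Sum of P@k = 1/4 + 2/5 + 1/2 + 4/7 + 5/8 + 3/5 + 7/12 = 593/168
AP = 593/168 / 7 = 593/1176

593/1176


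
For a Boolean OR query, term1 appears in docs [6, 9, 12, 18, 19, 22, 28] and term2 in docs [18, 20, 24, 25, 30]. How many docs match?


Boolean OR: find union of posting lists
term1 docs: [6, 9, 12, 18, 19, 22, 28]
term2 docs: [18, 20, 24, 25, 30]
Union: [6, 9, 12, 18, 19, 20, 22, 24, 25, 28, 30]
|union| = 11

11


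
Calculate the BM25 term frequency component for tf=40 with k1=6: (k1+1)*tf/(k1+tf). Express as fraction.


BM25 TF component = (k1+1)*tf / (k1+tf)
k1 = 6, tf = 40
Numerator = (6+1)*40 = 280
Denominator = 6 + 40 = 46
= 280/46 = 140/23

140/23


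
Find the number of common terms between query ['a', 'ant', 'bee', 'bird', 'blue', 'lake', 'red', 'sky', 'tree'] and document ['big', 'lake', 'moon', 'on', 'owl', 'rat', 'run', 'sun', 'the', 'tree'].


Query terms: ['a', 'ant', 'bee', 'bird', 'blue', 'lake', 'red', 'sky', 'tree']
Document terms: ['big', 'lake', 'moon', 'on', 'owl', 'rat', 'run', 'sun', 'the', 'tree']
Common terms: ['lake', 'tree']
Overlap count = 2

2


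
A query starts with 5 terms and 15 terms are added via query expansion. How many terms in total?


Original terms: 5
Expansion terms: 15
Total = 5 + 15 = 20

20


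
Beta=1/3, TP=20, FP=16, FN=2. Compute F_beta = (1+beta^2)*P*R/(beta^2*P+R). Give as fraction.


P = TP/(TP+FP) = 20/36 = 5/9
R = TP/(TP+FN) = 20/22 = 10/11
beta^2 = 1/3^2 = 1/9
(1 + beta^2) = 10/9
Numerator = (1+beta^2)*P*R = 500/891
Denominator = beta^2*P + R = 5/81 + 10/11 = 865/891
F_beta = 100/173

100/173


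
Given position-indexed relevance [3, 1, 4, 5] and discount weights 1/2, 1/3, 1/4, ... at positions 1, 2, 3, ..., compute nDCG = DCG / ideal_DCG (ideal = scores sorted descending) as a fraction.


Position discount weights w_i = 1/(i+1) for i=1..4:
Weights = [1/2, 1/3, 1/4, 1/5]
Actual relevance: [3, 1, 4, 5]
DCG = 3/2 + 1/3 + 4/4 + 5/5 = 23/6
Ideal relevance (sorted desc): [5, 4, 3, 1]
Ideal DCG = 5/2 + 4/3 + 3/4 + 1/5 = 287/60
nDCG = DCG / ideal_DCG = 23/6 / 287/60 = 230/287

230/287


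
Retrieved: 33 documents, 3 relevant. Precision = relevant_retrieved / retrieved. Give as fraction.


Precision = relevant_retrieved / total_retrieved
= 3 / 33
= 3 / (3 + 30)
= 1/11

1/11


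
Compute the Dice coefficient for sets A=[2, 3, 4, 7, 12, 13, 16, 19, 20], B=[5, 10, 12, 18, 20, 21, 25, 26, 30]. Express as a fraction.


A intersect B = [12, 20]
|A intersect B| = 2
|A| = 9, |B| = 9
Dice = 2*2 / (9+9)
= 4 / 18 = 2/9

2/9


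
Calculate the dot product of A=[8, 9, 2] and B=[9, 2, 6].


Dot product = sum of element-wise products
A[0]*B[0] = 8*9 = 72
A[1]*B[1] = 9*2 = 18
A[2]*B[2] = 2*6 = 12
Sum = 72 + 18 + 12 = 102

102


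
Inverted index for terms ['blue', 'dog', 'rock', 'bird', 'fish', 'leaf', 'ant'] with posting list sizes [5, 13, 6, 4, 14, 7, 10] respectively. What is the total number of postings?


Summing posting list sizes:
'blue': 5 postings
'dog': 13 postings
'rock': 6 postings
'bird': 4 postings
'fish': 14 postings
'leaf': 7 postings
'ant': 10 postings
Total = 5 + 13 + 6 + 4 + 14 + 7 + 10 = 59

59


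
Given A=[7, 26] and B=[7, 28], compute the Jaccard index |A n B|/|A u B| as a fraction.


A intersect B = [7]
|A intersect B| = 1
A union B = [7, 26, 28]
|A union B| = 3
Jaccard = 1/3 = 1/3

1/3


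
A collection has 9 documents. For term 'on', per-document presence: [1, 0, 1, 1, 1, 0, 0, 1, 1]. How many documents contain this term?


Checking each document for 'on':
Doc 1: present
Doc 2: absent
Doc 3: present
Doc 4: present
Doc 5: present
Doc 6: absent
Doc 7: absent
Doc 8: present
Doc 9: present
df = sum of presences = 1 + 0 + 1 + 1 + 1 + 0 + 0 + 1 + 1 = 6

6


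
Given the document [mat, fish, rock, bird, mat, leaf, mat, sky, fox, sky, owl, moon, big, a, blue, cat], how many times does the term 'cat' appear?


Document has 16 words
Scanning for 'cat':
Found at positions: [15]
Count = 1

1


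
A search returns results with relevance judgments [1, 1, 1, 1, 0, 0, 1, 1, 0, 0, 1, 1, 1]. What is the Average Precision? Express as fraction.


Computing P@k for each relevant position:
Position 1: relevant, P@1 = 1/1 = 1
Position 2: relevant, P@2 = 2/2 = 1
Position 3: relevant, P@3 = 3/3 = 1
Position 4: relevant, P@4 = 4/4 = 1
Position 5: not relevant
Position 6: not relevant
Position 7: relevant, P@7 = 5/7 = 5/7
Position 8: relevant, P@8 = 6/8 = 3/4
Position 9: not relevant
Position 10: not relevant
Position 11: relevant, P@11 = 7/11 = 7/11
Position 12: relevant, P@12 = 8/12 = 2/3
Position 13: relevant, P@13 = 9/13 = 9/13
Sum of P@k = 1 + 1 + 1 + 1 + 5/7 + 3/4 + 7/11 + 2/3 + 9/13 = 89605/12012
AP = 89605/12012 / 9 = 89605/108108

89605/108108


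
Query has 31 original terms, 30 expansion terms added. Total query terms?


Original terms: 31
Expansion terms: 30
Total = 31 + 30 = 61

61


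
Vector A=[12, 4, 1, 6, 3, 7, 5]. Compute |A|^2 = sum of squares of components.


|A|^2 = sum of squared components
A[0]^2 = 12^2 = 144
A[1]^2 = 4^2 = 16
A[2]^2 = 1^2 = 1
A[3]^2 = 6^2 = 36
A[4]^2 = 3^2 = 9
A[5]^2 = 7^2 = 49
A[6]^2 = 5^2 = 25
Sum = 144 + 16 + 1 + 36 + 9 + 49 + 25 = 280

280


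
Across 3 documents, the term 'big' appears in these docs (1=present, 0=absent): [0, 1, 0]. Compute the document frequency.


Checking each document for 'big':
Doc 1: absent
Doc 2: present
Doc 3: absent
df = sum of presences = 0 + 1 + 0 = 1

1


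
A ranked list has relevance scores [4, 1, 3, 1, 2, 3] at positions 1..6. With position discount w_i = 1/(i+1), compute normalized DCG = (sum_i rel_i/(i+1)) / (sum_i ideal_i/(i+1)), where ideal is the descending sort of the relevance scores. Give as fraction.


Position discount weights w_i = 1/(i+1) for i=1..6:
Weights = [1/2, 1/3, 1/4, 1/5, 1/6, 1/7]
Actual relevance: [4, 1, 3, 1, 2, 3]
DCG = 4/2 + 1/3 + 3/4 + 1/5 + 2/6 + 3/7 = 1699/420
Ideal relevance (sorted desc): [4, 3, 3, 2, 1, 1]
Ideal DCG = 4/2 + 3/3 + 3/4 + 2/5 + 1/6 + 1/7 = 1873/420
nDCG = DCG / ideal_DCG = 1699/420 / 1873/420 = 1699/1873

1699/1873


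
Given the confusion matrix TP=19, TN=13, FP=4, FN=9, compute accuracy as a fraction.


Accuracy = (TP + TN) / (TP + TN + FP + FN)
TP + TN = 19 + 13 = 32
Total = 19 + 13 + 4 + 9 = 45
Accuracy = 32 / 45 = 32/45

32/45


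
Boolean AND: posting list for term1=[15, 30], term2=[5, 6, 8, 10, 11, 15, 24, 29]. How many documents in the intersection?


Boolean AND: find intersection of posting lists
term1 docs: [15, 30]
term2 docs: [5, 6, 8, 10, 11, 15, 24, 29]
Intersection: [15]
|intersection| = 1

1


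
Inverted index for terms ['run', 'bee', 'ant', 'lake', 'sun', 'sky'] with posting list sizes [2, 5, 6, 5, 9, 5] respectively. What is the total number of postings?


Summing posting list sizes:
'run': 2 postings
'bee': 5 postings
'ant': 6 postings
'lake': 5 postings
'sun': 9 postings
'sky': 5 postings
Total = 2 + 5 + 6 + 5 + 9 + 5 = 32

32


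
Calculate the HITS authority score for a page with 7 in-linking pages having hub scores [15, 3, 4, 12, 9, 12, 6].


Authority = sum of hub scores of in-linkers
In-link 1: hub score = 15
In-link 2: hub score = 3
In-link 3: hub score = 4
In-link 4: hub score = 12
In-link 5: hub score = 9
In-link 6: hub score = 12
In-link 7: hub score = 6
Authority = 15 + 3 + 4 + 12 + 9 + 12 + 6 = 61

61


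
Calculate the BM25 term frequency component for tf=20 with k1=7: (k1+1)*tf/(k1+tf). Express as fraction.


BM25 TF component = (k1+1)*tf / (k1+tf)
k1 = 7, tf = 20
Numerator = (7+1)*20 = 160
Denominator = 7 + 20 = 27
= 160/27 = 160/27

160/27


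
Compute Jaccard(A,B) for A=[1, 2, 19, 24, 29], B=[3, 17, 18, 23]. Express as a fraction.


A intersect B = []
|A intersect B| = 0
A union B = [1, 2, 3, 17, 18, 19, 23, 24, 29]
|A union B| = 9
Jaccard = 0/9 = 0

0


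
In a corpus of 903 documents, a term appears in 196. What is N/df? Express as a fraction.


IDF ratio = N / df
= 903 / 196
= 129/28

129/28


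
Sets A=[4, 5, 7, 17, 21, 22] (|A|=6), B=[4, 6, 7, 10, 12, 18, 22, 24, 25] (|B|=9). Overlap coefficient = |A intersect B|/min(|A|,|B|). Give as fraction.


A intersect B = [4, 7, 22]
|A intersect B| = 3
min(|A|, |B|) = min(6, 9) = 6
Overlap = 3 / 6 = 1/2

1/2


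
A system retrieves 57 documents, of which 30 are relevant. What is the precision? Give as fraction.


Precision = relevant_retrieved / total_retrieved
= 30 / 57
= 30 / (30 + 27)
= 10/19

10/19


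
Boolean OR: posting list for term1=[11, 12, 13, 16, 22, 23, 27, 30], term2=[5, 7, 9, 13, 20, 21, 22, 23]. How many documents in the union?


Boolean OR: find union of posting lists
term1 docs: [11, 12, 13, 16, 22, 23, 27, 30]
term2 docs: [5, 7, 9, 13, 20, 21, 22, 23]
Union: [5, 7, 9, 11, 12, 13, 16, 20, 21, 22, 23, 27, 30]
|union| = 13

13


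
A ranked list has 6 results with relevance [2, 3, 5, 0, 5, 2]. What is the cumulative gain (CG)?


Cumulative Gain = sum of relevance scores
Position 1: rel=2, running sum=2
Position 2: rel=3, running sum=5
Position 3: rel=5, running sum=10
Position 4: rel=0, running sum=10
Position 5: rel=5, running sum=15
Position 6: rel=2, running sum=17
CG = 17

17


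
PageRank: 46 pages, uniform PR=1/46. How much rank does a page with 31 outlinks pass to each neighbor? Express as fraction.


Initial PR = 1/46 = 1/46
Outlinks = 31
Contribution per link = PR / outlinks
= 1/46 / 31
= 1/1426

1/1426
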